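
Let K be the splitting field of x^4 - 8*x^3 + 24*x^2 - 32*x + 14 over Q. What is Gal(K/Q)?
The polynomial is an irreducible quartic over Q and its discriminant is -2048, which is not a perfect square, so the Galois group is not contained in A_4. The resolvent cubic y^3 - 24*y^2 + 200*y - 576 has exactly one rational root, so the Galois group is C_4 or D_4. The quartic remains irreducible over Q(sqrt(disc)), so the group is D_4.

D_4 (also written D4)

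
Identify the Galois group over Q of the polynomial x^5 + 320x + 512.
The polynomial f is an irreducible quintic over Q, so G = Gal(f/Q) is a transitive subgroup of S_5: one of C_5 (5T1, order 5), D_5 (5T2, order 10), F_20 (5T3, order 20), A_5 (5T4, order 60) or S_5 (5T5, order 120). The discriminant of f is 1073741824000000 = 32768000^2, a perfect square, so G is contained in A_5. The transitive groups of degree 5 contained in A_5 are: C_5 (5T1, order 5), D_5 (5T2, order 10), A_5 (5T4, order 60). By Dedekind's theorem, for a prime p not dividing disc(f) the degrees of the irreducible factors of f mod p form the cycle type of an element of G. Factoring f modulo the 2 such primes p <= 7 (skipping 2, 5, which divide the discriminant), each new pattern first appears at: mod 3: f = (x^5 + 2x + 2), pattern 5; mod 7: f = (x + 4)(x + 6)(x^3 + 4x^2 + 6x + 5), pattern 3+1+1. No other pattern occurs in this range, so the set of observed cycle types is {5, 3+1+1}. Among the candidates above, the only group containing elements of all these cycle types is A_5 (5T4) — each of C_5 (5T1), D_5 (5T2) lacks at least one of them. Hence G = A_5 (5T4), of order 60.

A_5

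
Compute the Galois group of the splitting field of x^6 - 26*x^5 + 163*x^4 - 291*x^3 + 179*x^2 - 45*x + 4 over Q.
The polynomial f is an irreducible sextic over Q, so G = Gal(f/Q) is one of the 16 transitive subgroups 6T1, ..., 6T16 of S_6. The discriminant of f is 30991489 = 5567^2, a perfect square, so G is contained in A_6. The transitive groups of degree 6 contained in A_6 are: A_4 (6T4, order 12), S_4 (6T7, order 24), (C_3 x C_3) : C_4 (6T10, order 36), PSL(2,5) (6T12, order 60), A_6 (6T15, order 360). By Dedekind's theorem, for a prime p not dividing disc(f) the degrees of the irreducible factors of f mod p form the cycle type of an element of G. Factoring f modulo the 21 such primes p <= 79 (skipping 19, which divides the discriminant), each new pattern first appears at: mod 2: f = (x)(x^5 + x^3 + x^2 + x + 1), pattern 5+1; mod 7: f = (x^3 + 4x^2 + 3x + 3)(x^3 + 5x^2 + 6), pattern 3+3; mod 61: f = (x + 46)(x + 52)(x^2 + 3x + 15)(x^2 + 56x + 41), pattern 2+2+1+1. No other pattern occurs in this range, so the set of observed cycle types is {5+1, 3+3, 2+2+1+1}. The candidates containing elements of all these cycle types are PSL(2,5) (6T12) of order 60, A_6 (6T15) of order 360; the others are excluded. The observed types are precisely the cycle types that occur in PSL(2,5) (6T12) (apart from the identity). Each of the other remaining candidates has further cycle types, and by the Chebotarev density theorem the matching factorization patterns would occur for a proportion of primes equal to their share of the group: A_6 (6T15) additionally contains elements of type 4+2, 3+1+1+1 (130 of its 360 elements, about 36% of primes). None of the 21 primes tested shows any such pattern (for each of these groups the chance of that is below 10^-4), which rules them out. Hence G = PSL(2,5) (6T12), of order 60.

6T12: PSL(2,5)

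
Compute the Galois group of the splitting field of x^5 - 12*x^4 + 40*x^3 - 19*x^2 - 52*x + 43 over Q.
C_5 (order 5)

The polynomial f is an irreducible quintic over Q, so G = Gal(f/Q) is a transitive subgroup of S_5: one of C_5 (5T1, order 5), D_5 (5T2, order 10), F_20 (5T3, order 20), A_5 (5T4, order 60) or S_5 (5T5, order 120). The discriminant of f is 115971361 = 10769^2, a perfect square, so G is contained in A_5. The transitive groups of degree 5 contained in A_5 are: C_5 (5T1, order 5), D_5 (5T2, order 10), A_5 (5T4, order 60). By Dedekind's theorem, for a prime p not dividing disc(f) the degrees of the irreducible factors of f mod p form the cycle type of an element of G. Factoring f modulo the 14 such primes p <= 47 (skipping 11, which divides the discriminant), each new pattern first appears at: mod 2: f = (x^5 + x^2 + 1), pattern 5; mod 23: f = (x + 1)(x + 9)(x + 11)(x + 15)(x + 21), pattern 1+1+1+1+1. No other pattern occurs in this range, so the set of observed cycle types is {5, 1+1+1+1+1}. The candidates containing elements of all these cycle types are C_5 (5T1) of order 5, D_5 (5T2) of order 10, A_5 (5T4) of order 60; the others are excluded. The observed types are precisely the cycle types that occur in C_5 (5T1). Each of the other remaining candidates has further cycle types, and by the Chebotarev density theorem the matching factorization patterns would occur for a proportion of primes equal to their share of the group: D_5 (5T2) additionally contains elements of type 2+2+1 (5 of its 10 elements, about 50% of primes); A_5 (5T4) additionally contains elements of type 3+1+1, 2+2+1 (35 of its 60 elements, about 58% of primes). None of the 14 primes tested shows any such pattern (for each of these groups the chance of that is below 10^-4), which rules them out. Hence G = C_5 (5T1), of order 5.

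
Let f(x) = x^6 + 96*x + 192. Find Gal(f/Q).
The polynomial f is an irreducible sextic over Q, so G = Gal(f/Q) is one of the 16 transitive subgroups 6T1, ..., 6T16 of S_6. The discriminant of f is -9727331052552192, which is not a perfect square, so G is not contained in A_6. The transitive groups of degree 6 not contained in A_6 are: C_6 (6T1, order 6), S_3 (6T2, order 6), D_6 (6T3, order 12), C_3 x S_3 (6T5, order 18), A_4 x C_2 (6T6, order 24), S_4 (6T8, order 24), S_3 x S_3 (6T9, order 36), S_4 x C_2 (6T11, order 48), (S_3 x S_3) : C_2 (6T13, order 72), PGL(2,5) (6T14, order 120), S_6 (6T16, order 720). By Dedekind's theorem, for a prime p not dividing disc(f) the degrees of the irreducible factors of f mod p form the cycle type of an element of G. Factoring f modulo the 27 such primes p <= 127 (skipping 2, 3, 17, 43, which divide the discriminant), each new pattern first appears at: mod 5: f = (x^6 + x + 2), pattern 6; mod 7: f = (x + 5)(x^2 + 6x + 3)(x^3 + 3x^2 + 4x + 3), pattern 3+2+1; mod 11: f = (x^2 + 4x + 8)(x^4 + 7x^3 + 8x^2 + 2), pattern 4+2; mod 13: f = (x + 7)(x + 10)(x^2 + 2x + 12)(x^2 + 7x + 11), pattern 2+2+1+1; mod 61: f = (x + 4)(x + 8)(x + 20)(x + 42)(x^2 + 48x + 17), pattern 2+1+1+1+1; mod 97: f = (x + 1)(x + 20)(x + 24)(x^3 + 52x^2 + 46x + 78), pattern 3+1+1+1; mod 113: f = (x^2 + 8x + 40)(x^2 + 15x + 62)(x^2 + 90x + 81), pattern 2+2+2; mod 127: f = (x^3 + 49x^2 + 43x + 17)(x^3 + 78x^2 + 72x + 86), pattern 3+3. No other pattern occurs in this range, so the set of observed cycle types is {6, 3+2+1, 4+2, 2+2+1+1, 2+1+1+1+1, 3+1+1+1, 2+2+2, 3+3}. The candidates containing elements of all these cycle types are (S_3 x S_3) : C_2 (6T13) of order 72, S_6 (6T16) of order 720; the others are excluded. The observed types are precisely the cycle types that occur in (S_3 x S_3) : C_2 (6T13) (apart from the identity). Each of the other remaining candidates has further cycle types, and by the Chebotarev density theorem the matching factorization patterns would occur for a proportion of primes equal to their share of the group: S_6 (6T16) additionally contains elements of type 5+1, 4+1+1 (234 of its 720 elements, about 32% of primes). None of the 27 primes tested shows any such pattern (for each of these groups the chance of that is below 10^-4), which rules them out. Hence G = (S_3 x S_3) : C_2 (6T13), of order 72.

(S_3 x S_3) : C_2, the group 6T13 of order 72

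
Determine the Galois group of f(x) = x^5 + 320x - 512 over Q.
The polynomial f is an irreducible quintic over Q, so G = Gal(f/Q) is a transitive subgroup of S_5: one of C_5 (5T1, order 5), D_5 (5T2, order 10), F_20 (5T3, order 20), A_5 (5T4, order 60) or S_5 (5T5, order 120). The discriminant of f is 1073741824000000 = 32768000^2, a perfect square, so G is contained in A_5. The transitive groups of degree 5 contained in A_5 are: C_5 (5T1, order 5), D_5 (5T2, order 10), A_5 (5T4, order 60). By Dedekind's theorem, for a prime p not dividing disc(f) the degrees of the irreducible factors of f mod p form the cycle type of an element of G. Factoring f modulo the 2 such primes p <= 7 (skipping 2, 5, which divide the discriminant), each new pattern first appears at: mod 3: f = (x^5 + 2x + 1), pattern 5; mod 7: f = (x + 1)(x + 3)(x^3 + 3x^2 + 6x + 2), pattern 3+1+1. No other pattern occurs in this range, so the set of observed cycle types is {5, 3+1+1}. Among the candidates above, the only group containing elements of all these cycle types is A_5 (5T4) — each of C_5 (5T1), D_5 (5T2) lacks at least one of them. Hence G = A_5 (5T4), of order 60.

A_5, the alternating group on 5 letters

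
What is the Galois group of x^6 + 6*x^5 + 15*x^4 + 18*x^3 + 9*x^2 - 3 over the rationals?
S_3 x S_3

The polynomial f is an irreducible sextic over Q, so G = Gal(f/Q) is one of the 16 transitive subgroups 6T1, ..., 6T16 of S_6. The discriminant of f is 5038848, which is not a perfect square, so G is not contained in A_6. The transitive groups of degree 6 not contained in A_6 are: C_6 (6T1, order 6), S_3 (6T2, order 6), D_6 (6T3, order 12), C_3 x S_3 (6T5, order 18), A_4 x C_2 (6T6, order 24), S_4 (6T8, order 24), S_3 x S_3 (6T9, order 36), S_4 x C_2 (6T11, order 48), (S_3 x S_3) : C_2 (6T13, order 72), PGL(2,5) (6T14, order 120), S_6 (6T16, order 720). By Dedekind's theorem, for a prime p not dividing disc(f) the degrees of the irreducible factors of f mod p form the cycle type of an element of G. Factoring f modulo the 23 such primes p <= 97 (skipping 2, 3, which divide the discriminant), each new pattern first appears at: mod 5: f = (x^6 + x^5 + 3x^3 + 4x^2 + 2), pattern 6; mod 11: f = (x + 4)(x + 6)(x^2 + 8x + 10)(x^2 + 10x + 7), pattern 2+2+1+1; mod 13: f = (x + 3)(x + 6)(x + 7)(x^3 + 3x^2 + 3x + 4), pattern 3+1+1+1; mod 31: f = (x^2 + 10x + 2)(x^2 + 11x + 21)(x^2 + 16x + 11), pattern 2+2+2; mod 97: f = (x^3 + 3x^2 + 3x + 10)(x^3 + 3x^2 + 3x + 87), pattern 3+3. No other pattern occurs in this range, so the set of observed cycle types is {6, 2+2+1+1, 3+1+1+1, 2+2+2, 3+3}. The candidates containing elements of all these cycle types are S_3 x S_3 (6T9) of order 36, (S_3 x S_3) : C_2 (6T13) of order 72, S_6 (6T16) of order 720; the others are excluded. The observed types are precisely the cycle types that occur in S_3 x S_3 (6T9) (apart from the identity). Each of the other remaining candidates has further cycle types, and by the Chebotarev density theorem the matching factorization patterns would occur for a proportion of primes equal to their share of the group: (S_3 x S_3) : C_2 (6T13) additionally contains elements of type 4+2, 3+2+1, 2+1+1+1+1 (36 of its 72 elements, about 50% of primes); S_6 (6T16) additionally contains elements of type 5+1, 4+2, 4+1+1, 3+2+1, 2+1+1+1+1 (459 of its 720 elements, about 64% of primes). None of the 23 primes tested shows any such pattern (for each of these groups the chance of that is below 10^-4), which rules them out. Hence G = S_3 x S_3 (6T9), of order 36.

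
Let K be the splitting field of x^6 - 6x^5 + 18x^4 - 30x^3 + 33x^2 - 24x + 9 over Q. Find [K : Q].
120

The degree of the splitting field over Q equals the order of the Galois group, so first determine the group. The polynomial f is an irreducible sextic over Q, so G = Gal(f/Q) is one of the 16 transitive subgroups 6T1, ..., 6T16 of S_6. The discriminant of f is -16003008, which is not a perfect square, so G is not contained in A_6. The transitive groups of degree 6 not contained in A_6 are: C_6 (6T1, order 6), S_3 (6T2, order 6), D_6 (6T3, order 12), C_3 x S_3 (6T5, order 18), A_4 x C_2 (6T6, order 24), S_4 (6T8, order 24), S_3 x S_3 (6T9, order 36), S_4 x C_2 (6T11, order 48), (S_3 x S_3) : C_2 (6T13, order 72), PGL(2,5) (6T14, order 120), S_6 (6T16, order 720). By Dedekind's theorem, for a prime p not dividing disc(f) the degrees of the irreducible factors of f mod p form the cycle type of an element of G. Factoring f modulo the 21 such primes p <= 89 (skipping 2, 3, 7, which divide the discriminant), each new pattern first appears at: mod 5: f = (x^6 + 4x^5 + 3x^4 + 3x^2 + x + 4), pattern 6; mod 11: f = (x + 1)(x^5 + 4x^4 + 3x^3 + 9), pattern 5+1; mod 13: f = (x + 7)(x + 11)(x^4 + 2x^3 + 9x^2 + 5x + 4), pattern 4+1+1; mod 23: f = (x + 15)(x + 19)(x^2 + 13x + 3)(x^2 + 16x + 8), pattern 2+2+1+1; mod 43: f = (x^3 + 16x^2 + 6x + 18)(x^3 + 21x^2 + 20x + 22), pattern 3+3; mod 61: f = (x^2 + 12x + 46)(x^2 + 16x + 56)(x^2 + 27x + 5), pattern 2+2+2. No other pattern occurs in this range, so the set of observed cycle types is {6, 5+1, 4+1+1, 2+2+1+1, 3+3, 2+2+2}. The candidates containing elements of all these cycle types are PGL(2,5) (6T14) of order 120, S_6 (6T16) of order 720; the others are excluded. The observed types are precisely the cycle types that occur in PGL(2,5) (6T14) (apart from the identity). Each of the other remaining candidates has further cycle types, and by the Chebotarev density theorem the matching factorization patterns would occur for a proportion of primes equal to their share of the group: S_6 (6T16) additionally contains elements of type 4+2, 3+2+1, 3+1+1+1, 2+1+1+1+1 (265 of its 720 elements, about 37% of primes). None of the 21 primes tested shows any such pattern (for each of these groups the chance of that is below 10^-4), which rules them out. Hence G = PGL(2,5) (6T14), of order 120. The Galois group PGL(2,5) (6T14) has order 120, so the splitting field has degree 120 over Q.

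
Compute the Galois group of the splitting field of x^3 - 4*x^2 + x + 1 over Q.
C_3, A_3

The polynomial is an irreducible cubic over Q and its discriminant is 169 = 13^2, a perfect square. For an irreducible cubic, a square discriminant forces the Galois group to be A_3, the cyclic group of order 3.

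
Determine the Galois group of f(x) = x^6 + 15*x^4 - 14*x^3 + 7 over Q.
The polynomial f is an irreducible sextic over Q, so G = Gal(f/Q) is one of the 16 transitive subgroups 6T1, ..., 6T16 of S_6. The discriminant of f is -5217636731328, which is not a perfect square, so G is not contained in A_6. The transitive groups of degree 6 not contained in A_6 are: C_6 (6T1, order 6), S_3 (6T2, order 6), D_6 (6T3, order 12), C_3 x S_3 (6T5, order 18), A_4 x C_2 (6T6, order 24), S_4 (6T8, order 24), S_3 x S_3 (6T9, order 36), S_4 x C_2 (6T11, order 48), (S_3 x S_3) : C_2 (6T13, order 72), PGL(2,5) (6T14, order 120), S_6 (6T16, order 720). By Dedekind's theorem, for a prime p not dividing disc(f) the degrees of the irreducible factors of f mod p form the cycle type of an element of G. Factoring f modulo the 21 such primes p <= 89 (skipping 2, 3, 7, which divide the discriminant), each new pattern first appears at: mod 5: f = (x^6 + x^3 + 2), pattern 6; mod 11: f = (x + 8)(x^5 + 3x^4 + 2x^3 + 3x^2 + 9x + 5), pattern 5+1; mod 13: f = (x + 8)(x + 10)(x^4 + 8x^3 + 12x^2 + x + 10), pattern 4+1+1; mod 23: f = (x + 10)(x + 12)(x^2 + 6x + 21)(x^2 + 18x + 20), pattern 2+2+1+1; mod 43: f = (x^3 + 5x^2 + 9x + 39)(x^3 + 38x^2 + 31x + 9), pattern 3+3; mod 61: f = (x^2 + 21x + 40)(x^2 + 45x + 58)(x^2 + 56x + 34), pattern 2+2+2. No other pattern occurs in this range, so the set of observed cycle types is {6, 5+1, 4+1+1, 2+2+1+1, 3+3, 2+2+2}. The candidates containing elements of all these cycle types are PGL(2,5) (6T14) of order 120, S_6 (6T16) of order 720; the others are excluded. The observed types are precisely the cycle types that occur in PGL(2,5) (6T14) (apart from the identity). Each of the other remaining candidates has further cycle types, and by the Chebotarev density theorem the matching factorization patterns would occur for a proportion of primes equal to their share of the group: S_6 (6T16) additionally contains elements of type 4+2, 3+2+1, 3+1+1+1, 2+1+1+1+1 (265 of its 720 elements, about 37% of primes). None of the 21 primes tested shows any such pattern (for each of these groups the chance of that is below 10^-4), which rules them out. Hence G = PGL(2,5) (6T14), of order 120.

PGL(2,5) (also written S5(6))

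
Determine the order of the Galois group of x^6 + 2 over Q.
The degree of the splitting field over Q equals the order of the Galois group, so first determine the group. The polynomial f is an irreducible sextic over Q, so G = Gal(f/Q) is one of the 16 transitive subgroups 6T1, ..., 6T16 of S_6. The discriminant of f is -1492992, which is not a perfect square, so G is not contained in A_6. The transitive groups of degree 6 not contained in A_6 are: C_6 (6T1, order 6), S_3 (6T2, order 6), D_6 (6T3, order 12), C_3 x S_3 (6T5, order 18), A_4 x C_2 (6T6, order 24), S_4 (6T8, order 24), S_3 x S_3 (6T9, order 36), S_4 x C_2 (6T11, order 48), (S_3 x S_3) : C_2 (6T13, order 72), PGL(2,5) (6T14, order 120), S_6 (6T16, order 720). By Dedekind's theorem, for a prime p not dividing disc(f) the degrees of the irreducible factors of f mod p form the cycle type of an element of G. Factoring f modulo the 79 such primes p <= 419 (skipping 2, 3, which divide the discriminant), each new pattern first appears at: mod 5: f = (x^2 + 3)(x^2 + 2x + 3)(x^2 + 3x + 3), pattern 2+2+2; mod 7: f = (x^6 + 2), pattern 6; mod 11: f = (x + 2)(x + 9)(x^2 + 2x + 4)(x^2 + 9x + 4), pattern 2+2+1+1; mod 19: f = (x^3 + 6)(x^3 + 13), pattern 3+3; mod 43: f = (x + 3)(x + 18)(x + 21)(x + 22)(x + 25)(x + 40), pattern 1+1+1+1+1+1. No other pattern occurs in this range, so the set of observed cycle types is {2+2+2, 6, 2+2+1+1, 3+3, 1+1+1+1+1+1}. The candidates containing elements of all these cycle types are D_6 (6T3) of order 12, A_4 x C_2 (6T6) of order 24, S_3 x S_3 (6T9) of order 36, S_4 x C_2 (6T11) of order 48, (S_3 x S_3) : C_2 (6T13) of order 72, PGL(2,5) (6T14) of order 120, S_6 (6T16) of order 720; the others are excluded. The observed types are precisely the cycle types that occur in D_6 (6T3). Each of the other remaining candidates has further cycle types, and by the Chebotarev density theorem the matching factorization patterns would occur for a proportion of primes equal to their share of the group: A_4 x C_2 (6T6) additionally contains elements of type 2+1+1+1+1 (3 of its 24 elements, about 12% of primes); S_3 x S_3 (6T9) additionally contains elements of type 3+1+1+1 (4 of its 36 elements, about 11% of primes); S_4 x C_2 (6T11) additionally contains elements of type 4+2, 4+1+1, 2+1+1+1+1 (15 of its 48 elements, about 31% of primes); (S_3 x S_3) : C_2 (6T13) additionally contains elements of type 4+2, 3+2+1, 3+1+1+1, 2+1+1+1+1 (40 of its 72 elements, about 56% of primes); PGL(2,5) (6T14) additionally contains elements of type 5+1, 4+1+1 (54 of its 120 elements, about 45% of primes); S_6 (6T16) additionally contains elements of type 5+1, 4+2, 4+1+1, 3+2+1, 3+1+1+1, 2+1+1+1+1 (499 of its 720 elements, about 69% of primes). None of the 79 primes tested shows any such pattern (for each of these groups the chance of that is below 10^-4), which rules them out. Hence G = D_6 (6T3), of order 12. The Galois group D_6 (6T3) has order 12, so the splitting field has degree 12 over Q.

12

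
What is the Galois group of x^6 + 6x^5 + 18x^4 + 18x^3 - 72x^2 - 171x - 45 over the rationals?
S_3 x S_3, the direct product S_3 x S_3 in its degree-6 action

The polynomial f is an irreducible sextic over Q, so G = Gal(f/Q) is one of the 16 transitive subgroups 6T1, ..., 6T16 of S_6. The discriminant of f is 778002905803725, which is not a perfect square, so G is not contained in A_6. The transitive groups of degree 6 not contained in A_6 are: C_6 (6T1, order 6), S_3 (6T2, order 6), D_6 (6T3, order 12), C_3 x S_3 (6T5, order 18), A_4 x C_2 (6T6, order 24), S_4 (6T8, order 24), S_3 x S_3 (6T9, order 36), S_4 x C_2 (6T11, order 48), (S_3 x S_3) : C_2 (6T13, order 72), PGL(2,5) (6T14, order 120), S_6 (6T16, order 720). By Dedekind's theorem, for a prime p not dividing disc(f) the degrees of the irreducible factors of f mod p form the cycle type of an element of G. Factoring f modulo the 15 such primes p <= 67 (skipping 3, 5, 7, 29, which divide the discriminant), each new pattern first appears at: mod 2: f = (x^6 + x + 1), pattern 6; mod 13: f = (x + 8)(x + 10)(x + 11)(x^3 + 3x^2 + 4x + 8), pattern 3+1+1+1; mod 19: f = (x^2 + 10x + 3)(x^2 + 17x + 6)(x^2 + 17x + 7), pattern 2+2+2; mod 23: f = (x + 12)(x + 14)(x^2 + 12x + 14)(x^2 + 14x + 4), pattern 2+2+1+1; mod 67: f = (x^3 + 3x^2 + 16x + 7)(x^3 + 3x^2 + 60x + 51), pattern 3+3. No other pattern occurs in this range, so the set of observed cycle types is {6, 3+1+1+1, 2+2+2, 2+2+1+1, 3+3}. The candidates containing elements of all these cycle types are S_3 x S_3 (6T9) of order 36, (S_3 x S_3) : C_2 (6T13) of order 72, S_6 (6T16) of order 720; the others are excluded. The observed types are precisely the cycle types that occur in S_3 x S_3 (6T9) (apart from the identity). Each of the other remaining candidates has further cycle types, and by the Chebotarev density theorem the matching factorization patterns would occur for a proportion of primes equal to their share of the group: (S_3 x S_3) : C_2 (6T13) additionally contains elements of type 4+2, 3+2+1, 2+1+1+1+1 (36 of its 72 elements, about 50% of primes); S_6 (6T16) additionally contains elements of type 5+1, 4+2, 4+1+1, 3+2+1, 2+1+1+1+1 (459 of its 720 elements, about 64% of primes). None of the 15 primes tested shows any such pattern (for each of these groups the chance of that is below 10^-4), which rules them out. Hence G = S_3 x S_3 (6T9), of order 36.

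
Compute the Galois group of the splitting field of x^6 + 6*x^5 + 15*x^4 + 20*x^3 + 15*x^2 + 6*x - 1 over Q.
The polynomial f is an irreducible sextic over Q, so G = Gal(f/Q) is one of the 16 transitive subgroups 6T1, ..., 6T16 of S_6. The discriminant of f is 1492992, which is not a perfect square, so G is not contained in A_6. The transitive groups of degree 6 not contained in A_6 are: C_6 (6T1, order 6), S_3 (6T2, order 6), D_6 (6T3, order 12), C_3 x S_3 (6T5, order 18), A_4 x C_2 (6T6, order 24), S_4 (6T8, order 24), S_3 x S_3 (6T9, order 36), S_4 x C_2 (6T11, order 48), (S_3 x S_3) : C_2 (6T13, order 72), PGL(2,5) (6T14, order 120), S_6 (6T16, order 720). By Dedekind's theorem, for a prime p not dividing disc(f) the degrees of the irreducible factors of f mod p form the cycle type of an element of G. Factoring f modulo the 79 such primes p <= 419 (skipping 2, 3, which divide the discriminant), each new pattern first appears at: mod 5: f = (x^2 + x + 2)(x^2 + 2x + 3)(x^2 + 3x + 4), pattern 2+2+2; mod 7: f = (x^3 + 3x^2 + 3x + 4)(x^3 + 3x^2 + 3x + 5), pattern 3+3; mod 13: f = (x^6 + 6x^5 + 2x^4 + 7x^3 + 2x^2 + 6x + 12), pattern 6; mod 17: f = (x + 6)(x + 13)(x^2 + 7x + 14)(x^2 + 14x + 4), pattern 2+2+1+1; mod 31: f = (x + 3)(x + 11)(x + 13)(x + 20)(x + 22)(x + 30), pattern 1+1+1+1+1+1. No other pattern occurs in this range, so the set of observed cycle types is {2+2+2, 3+3, 6, 2+2+1+1, 1+1+1+1+1+1}. The candidates containing elements of all these cycle types are D_6 (6T3) of order 12, A_4 x C_2 (6T6) of order 24, S_3 x S_3 (6T9) of order 36, S_4 x C_2 (6T11) of order 48, (S_3 x S_3) : C_2 (6T13) of order 72, PGL(2,5) (6T14) of order 120, S_6 (6T16) of order 720; the others are excluded. The observed types are precisely the cycle types that occur in D_6 (6T3). Each of the other remaining candidates has further cycle types, and by the Chebotarev density theorem the matching factorization patterns would occur for a proportion of primes equal to their share of the group: A_4 x C_2 (6T6) additionally contains elements of type 2+1+1+1+1 (3 of its 24 elements, about 12% of primes); S_3 x S_3 (6T9) additionally contains elements of type 3+1+1+1 (4 of its 36 elements, about 11% of primes); S_4 x C_2 (6T11) additionally contains elements of type 4+2, 4+1+1, 2+1+1+1+1 (15 of its 48 elements, about 31% of primes); (S_3 x S_3) : C_2 (6T13) additionally contains elements of type 4+2, 3+2+1, 3+1+1+1, 2+1+1+1+1 (40 of its 72 elements, about 56% of primes); PGL(2,5) (6T14) additionally contains elements of type 5+1, 4+1+1 (54 of its 120 elements, about 45% of primes); S_6 (6T16) additionally contains elements of type 5+1, 4+2, 4+1+1, 3+2+1, 3+1+1+1, 2+1+1+1+1 (499 of its 720 elements, about 69% of primes). None of the 79 primes tested shows any such pattern (for each of these groups the chance of that is below 10^-4), which rules them out. Hence G = D_6 (6T3), of order 12.

D_6 (order 12)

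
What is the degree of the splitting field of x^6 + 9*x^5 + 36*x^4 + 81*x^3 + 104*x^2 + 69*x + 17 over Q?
24

The degree of the splitting field over Q equals the order of the Galois group, so first determine the group. The polynomial f is an irreducible sextic over Q, so G = Gal(f/Q) is one of the 16 transitive subgroups 6T1, ..., 6T16 of S_6. The discriminant of f is 810448, which is not a perfect square, so G is not contained in A_6. The transitive groups of degree 6 not contained in A_6 are: C_6 (6T1, order 6), S_3 (6T2, order 6), D_6 (6T3, order 12), C_3 x S_3 (6T5, order 18), A_4 x C_2 (6T6, order 24), S_4 (6T8, order 24), S_3 x S_3 (6T9, order 36), S_4 x C_2 (6T11, order 48), (S_3 x S_3) : C_2 (6T13, order 72), PGL(2,5) (6T14, order 120), S_6 (6T16, order 720). By Dedekind's theorem, for a prime p not dividing disc(f) the degrees of the irreducible factors of f mod p form the cycle type of an element of G. Factoring f modulo the 22 such primes p <= 89 (skipping 2, 37, which divide the discriminant), each new pattern first appears at: mod 3: f = (x^3 + x^2 + 2x + 1)(x^3 + 2x^2 + 2x + 2), pattern 3+3; mod 5: f = (x^2 + 2x + 4)(x^2 + 3x + 4)(x^2 + 4x + 2), pattern 2+2+2; mod 17: f = (x)(x + 3)(x^4 + 6x^3 + x^2 + 10x + 6), pattern 4+1+1; mod 67: f = (x + 6)(x + 64)(x^2 + 3x + 42)(x^2 + 3x + 52), pattern 2+2+1+1. No other pattern occurs in this range, so the set of observed cycle types is {3+3, 2+2+2, 4+1+1, 2+2+1+1}. The candidates containing elements of all these cycle types are S_4 (6T8) of order 24, S_4 x C_2 (6T11) of order 48, PGL(2,5) (6T14) of order 120, S_6 (6T16) of order 720; the others are excluded. The observed types are precisely the cycle types that occur in S_4 (6T8) (apart from the identity). Each of the other remaining candidates has further cycle types, and by the Chebotarev density theorem the matching factorization patterns would occur for a proportion of primes equal to their share of the group: S_4 x C_2 (6T11) additionally contains elements of type 6, 4+2, 2+1+1+1+1 (17 of its 48 elements, about 35% of primes); PGL(2,5) (6T14) additionally contains elements of type 6, 5+1 (44 of its 120 elements, about 37% of primes); S_6 (6T16) additionally contains elements of type 6, 5+1, 4+2, 3+2+1, 3+1+1+1, 2+1+1+1+1 (529 of its 720 elements, about 73% of primes). None of the 22 primes tested shows any such pattern (for each of these groups the chance of that is below 10^-4), which rules them out. Hence G = S_4 (6T8), of order 24. The Galois group S_4 (6T8) has order 24, so the splitting field has degree 24 over Q.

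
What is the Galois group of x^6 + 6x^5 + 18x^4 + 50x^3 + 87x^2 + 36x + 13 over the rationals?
PGL(2,5) (order 120)

The polynomial f is an irreducible sextic over Q, so G = Gal(f/Q) is one of the 16 transitive subgroups 6T1, ..., 6T16 of S_6. The discriminant of f is -28010528989632, which is not a perfect square, so G is not contained in A_6. The transitive groups of degree 6 not contained in A_6 are: C_6 (6T1, order 6), S_3 (6T2, order 6), D_6 (6T3, order 12), C_3 x S_3 (6T5, order 18), A_4 x C_2 (6T6, order 24), S_4 (6T8, order 24), S_3 x S_3 (6T9, order 36), S_4 x C_2 (6T11, order 48), (S_3 x S_3) : C_2 (6T13, order 72), PGL(2,5) (6T14, order 120), S_6 (6T16, order 720). By Dedekind's theorem, for a prime p not dividing disc(f) the degrees of the irreducible factors of f mod p form the cycle type of an element of G. Factoring f modulo the 21 such primes p <= 89 (skipping 2, 3, 7, which divide the discriminant), each new pattern first appears at: mod 5: f = (x^6 + x^5 + 3x^4 + 2x^2 + x + 3), pattern 6; mod 11: f = (x + 5)(x^5 + x^4 + 2x^3 + 7x^2 + 8x + 7), pattern 5+1; mod 13: f = (x)(x + 6)(x^4 + 5x^2 + 7x + 6), pattern 4+1+1; mod 23: f = (x + 4)(x + 17)(x^2 + x + 9)(x^2 + 7x + 19), pattern 2+2+1+1; mod 43: f = (x^3 + 3x^2 + 3x + 32)(x^3 + 3x^2 + 6x + 34), pattern 3+3; mod 61: f = (x^2 + 30x + 35)(x^2 + 48x + 6)(x^2 + 50x + 5), pattern 2+2+2. No other pattern occurs in this range, so the set of observed cycle types is {6, 5+1, 4+1+1, 2+2+1+1, 3+3, 2+2+2}. The candidates containing elements of all these cycle types are PGL(2,5) (6T14) of order 120, S_6 (6T16) of order 720; the others are excluded. The observed types are precisely the cycle types that occur in PGL(2,5) (6T14) (apart from the identity). Each of the other remaining candidates has further cycle types, and by the Chebotarev density theorem the matching factorization patterns would occur for a proportion of primes equal to their share of the group: S_6 (6T16) additionally contains elements of type 4+2, 3+2+1, 3+1+1+1, 2+1+1+1+1 (265 of its 720 elements, about 37% of primes). None of the 21 primes tested shows any such pattern (for each of these groups the chance of that is below 10^-4), which rules them out. Hence G = PGL(2,5) (6T14), of order 120.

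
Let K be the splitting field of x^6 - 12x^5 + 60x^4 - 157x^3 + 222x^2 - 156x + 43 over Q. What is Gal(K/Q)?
C_3 x S_3 (also written G18)

The polynomial f is an irreducible sextic over Q, so G = Gal(f/Q) is one of the 16 transitive subgroups 6T1, ..., 6T16 of S_6. The discriminant of f is -177147, which is not a perfect square, so G is not contained in A_6. The transitive groups of degree 6 not contained in A_6 are: C_6 (6T1, order 6), S_3 (6T2, order 6), D_6 (6T3, order 12), C_3 x S_3 (6T5, order 18), A_4 x C_2 (6T6, order 24), S_4 (6T8, order 24), S_3 x S_3 (6T9, order 36), S_4 x C_2 (6T11, order 48), (S_3 x S_3) : C_2 (6T13, order 72), PGL(2,5) (6T14, order 120), S_6 (6T16, order 720). By Dedekind's theorem, for a prime p not dividing disc(f) the degrees of the irreducible factors of f mod p form the cycle type of an element of G. Factoring f modulo the 33 such primes p <= 139 (skipping 3, which divides the discriminant), each new pattern first appears at: mod 2: f = (x^6 + x^3 + 1), pattern 6; mod 7: f = (x + 1)(x + 3)(x + 4)(x^3 + x^2 + 5x + 3), pattern 3+1+1+1; mod 17: f = (x^2 + x + 1)(x^2 + 9x + 2)(x^2 + 12x + 13), pattern 2+2+2; mod 19: f = (x^3 + 13x^2 + 12x + 1)(x^3 + 13x^2 + 12x + 5), pattern 3+3; mod 73: f = (x + 40)(x + 41)(x + 42)(x + 49)(x + 50)(x + 58), pattern 1+1+1+1+1+1. No other pattern occurs in this range, so the set of observed cycle types is {6, 3+1+1+1, 2+2+2, 3+3, 1+1+1+1+1+1}. The candidates containing elements of all these cycle types are C_3 x S_3 (6T5) of order 18, S_3 x S_3 (6T9) of order 36, (S_3 x S_3) : C_2 (6T13) of order 72, S_6 (6T16) of order 720; the others are excluded. The observed types are precisely the cycle types that occur in C_3 x S_3 (6T5). Each of the other remaining candidates has further cycle types, and by the Chebotarev density theorem the matching factorization patterns would occur for a proportion of primes equal to their share of the group: S_3 x S_3 (6T9) additionally contains elements of type 2+2+1+1 (9 of its 36 elements, about 25% of primes); (S_3 x S_3) : C_2 (6T13) additionally contains elements of type 4+2, 3+2+1, 2+2+1+1, 2+1+1+1+1 (45 of its 72 elements, about 62% of primes); S_6 (6T16) additionally contains elements of type 5+1, 4+2, 4+1+1, 3+2+1, 2+2+1+1, 2+1+1+1+1 (504 of its 720 elements, about 70% of primes). None of the 33 primes tested shows any such pattern (for each of these groups the chance of that is below 10^-4), which rules them out. Hence G = C_3 x S_3 (6T5), of order 18.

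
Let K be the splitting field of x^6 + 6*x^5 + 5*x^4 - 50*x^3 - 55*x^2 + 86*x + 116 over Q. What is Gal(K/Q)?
The polynomial f is an irreducible sextic over Q, so G = Gal(f/Q) is one of the 16 transitive subgroups 6T1, ..., 6T16 of S_6. The discriminant of f is 38875225000000 = 6235000^2, a perfect square, so G is contained in A_6. The transitive groups of degree 6 contained in A_6 are: A_4 (6T4, order 12), S_4 (6T7, order 24), (C_3 x C_3) : C_4 (6T10, order 36), PSL(2,5) (6T12, order 60), A_6 (6T15, order 360). By Dedekind's theorem, for a prime p not dividing disc(f) the degrees of the irreducible factors of f mod p form the cycle type of an element of G. Factoring f modulo the 19 such primes p <= 83 (skipping 2, 5, 29, 43, which divide the discriminant), each new pattern first appears at: mod 3: f = (x^2 + x + 2)(x^4 + 2x^3 + x^2 + 2x + 1), pattern 4+2; mod 11: f = (x^3 + 7x^2 + x + 8)(x^3 + 10x^2 + 9), pattern 3+3; mod 19: f = (x + 2)(x + 16)(x^2 + 11x + 3)(x^2 + 15x + 2), pattern 2+2+1+1; mod 61: f = (x + 22)(x + 25)(x + 43)(x^3 + 38x^2 + 53x + 41), pattern 3+1+1+1. No other pattern occurs in this range, so the set of observed cycle types is {4+2, 3+3, 2+2+1+1, 3+1+1+1}. The candidates containing elements of all these cycle types are (C_3 x C_3) : C_4 (6T10) of order 36, A_6 (6T15) of order 360; the others are excluded. The observed types are precisely the cycle types that occur in (C_3 x C_3) : C_4 (6T10) (apart from the identity). Each of the other remaining candidates has further cycle types, and by the Chebotarev density theorem the matching factorization patterns would occur for a proportion of primes equal to their share of the group: A_6 (6T15) additionally contains elements of type 5+1 (144 of its 360 elements, about 40% of primes). None of the 19 primes tested shows any such pattern (for each of these groups the chance of that is below 10^-4), which rules them out. Hence G = (C_3 x C_3) : C_4 (6T10), of order 36.

(C_3 x C_3) : C_4 (order 36)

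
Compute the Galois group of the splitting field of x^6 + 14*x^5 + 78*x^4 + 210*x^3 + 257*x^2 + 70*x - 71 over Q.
The polynomial f is an irreducible sextic over Q, so G = Gal(f/Q) is one of the 16 transitive subgroups 6T1, ..., 6T16 of S_6. The discriminant of f is 5489031744 = 74088^2, a perfect square, so G is contained in A_6. The transitive groups of degree 6 contained in A_6 are: A_4 (6T4, order 12), S_4 (6T7, order 24), (C_3 x C_3) : C_4 (6T10, order 36), PSL(2,5) (6T12, order 60), A_6 (6T15, order 360). By Dedekind's theorem, for a prime p not dividing disc(f) the degrees of the irreducible factors of f mod p form the cycle type of an element of G. Factoring f modulo the 33 such primes p <= 151 (skipping 2, 3, 7, which divide the discriminant), each new pattern first appears at: mod 5: f = (x^3 + x^2 + 1)(x^3 + 3x^2 + 4), pattern 3+3; mod 13: f = (x + 11)(x + 12)(x^2 + x + 2)(x^2 + 3x + 5), pattern 2+2+1+1. No other pattern occurs in this range, so the set of observed cycle types is {3+3, 2+2+1+1}. The candidates containing elements of all these cycle types are A_4 (6T4) of order 12, S_4 (6T7) of order 24, (C_3 x C_3) : C_4 (6T10) of order 36, PSL(2,5) (6T12) of order 60, A_6 (6T15) of order 360; the others are excluded. The observed types are precisely the cycle types that occur in A_4 (6T4) (apart from the identity). Each of the other remaining candidates has further cycle types, and by the Chebotarev density theorem the matching factorization patterns would occur for a proportion of primes equal to their share of the group: S_4 (6T7) additionally contains elements of type 4+2 (6 of its 24 elements, about 25% of primes); (C_3 x C_3) : C_4 (6T10) additionally contains elements of type 4+2, 3+1+1+1 (22 of its 36 elements, about 61% of primes); PSL(2,5) (6T12) additionally contains elements of type 5+1 (24 of its 60 elements, about 40% of primes); A_6 (6T15) additionally contains elements of type 5+1, 4+2, 3+1+1+1 (274 of its 360 elements, about 76% of primes). None of the 33 primes tested shows any such pattern (for each of these groups the chance of that is below 10^-4), which rules them out. Hence G = A_4 (6T4), of order 12.

A_4 (order 12)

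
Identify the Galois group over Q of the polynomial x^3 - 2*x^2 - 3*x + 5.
C_3 (also written C3)

The polynomial is an irreducible cubic over Q and its discriminant is 169 = 13^2, a perfect square. For an irreducible cubic, a square discriminant forces the Galois group to be A_3, the cyclic group of order 3.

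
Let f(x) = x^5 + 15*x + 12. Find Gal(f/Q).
The polynomial f is an irreducible quintic over Q, so G = Gal(f/Q) is a transitive subgroup of S_5: one of C_5 (5T1, order 5), D_5 (5T2, order 10), F_20 (5T3, order 20), A_5 (5T4, order 60) or S_5 (5T5, order 120). The discriminant of f is 259200000, which is not a perfect square, so G is not contained in A_5. The transitive groups of degree 5 not contained in A_5 are: F_20 (5T3, order 20), S_5 (5T5, order 120). By Dedekind's theorem, for a prime p not dividing disc(f) the degrees of the irreducible factors of f mod p form the cycle type of an element of G. Factoring f modulo the 18 such primes p <= 73 (skipping 2, 3, 5, which divide the discriminant), each new pattern first appears at: mod 7: f = (x + 6)(x^4 + x^3 + x^2 + x + 2), pattern 4+1; mod 11: f = (x + 6)(x^2 + 2x + 10)(x^2 + 3x + 9), pattern 2+2+1; mod 19: f = (x^5 + 15x + 12), pattern 5. No other pattern occurs in this range, so the set of observed cycle types is {4+1, 2+2+1, 5}. The candidates containing elements of all these cycle types are F_20 (5T3) of order 20, S_5 (5T5) of order 120; the others are excluded. The observed types are precisely the cycle types that occur in F_20 (5T3) (apart from the identity). Each of the other remaining candidates has further cycle types, and by the Chebotarev density theorem the matching factorization patterns would occur for a proportion of primes equal to their share of the group: S_5 (5T5) additionally contains elements of type 3+2, 3+1+1, 2+1+1+1 (50 of its 120 elements, about 42% of primes). None of the 18 primes tested shows any such pattern (for each of these groups the chance of that is below 10^-4), which rules them out. Hence G = F_20 (5T3), of order 20.

5T3: F_20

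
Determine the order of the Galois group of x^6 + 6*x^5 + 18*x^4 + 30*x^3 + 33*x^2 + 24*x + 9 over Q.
120

The degree of the splitting field over Q equals the order of the Galois group, so first determine the group. The polynomial f is an irreducible sextic over Q, so G = Gal(f/Q) is one of the 16 transitive subgroups 6T1, ..., 6T16 of S_6. The discriminant of f is -16003008, which is not a perfect square, so G is not contained in A_6. The transitive groups of degree 6 not contained in A_6 are: C_6 (6T1, order 6), S_3 (6T2, order 6), D_6 (6T3, order 12), C_3 x S_3 (6T5, order 18), A_4 x C_2 (6T6, order 24), S_4 (6T8, order 24), S_3 x S_3 (6T9, order 36), S_4 x C_2 (6T11, order 48), (S_3 x S_3) : C_2 (6T13, order 72), PGL(2,5) (6T14, order 120), S_6 (6T16, order 720). By Dedekind's theorem, for a prime p not dividing disc(f) the degrees of the irreducible factors of f mod p form the cycle type of an element of G. Factoring f modulo the 21 such primes p <= 89 (skipping 2, 3, 7, which divide the discriminant), each new pattern first appears at: mod 5: f = (x^6 + x^5 + 3x^4 + 3x^2 + 4x + 4), pattern 6; mod 11: f = (x + 10)(x^5 + 7x^4 + 3x^3 + 2), pattern 5+1; mod 13: f = (x + 2)(x + 6)(x^4 + 11x^3 + 9x^2 + 8x + 4), pattern 4+1+1; mod 23: f = (x + 4)(x + 8)(x^2 + 7x + 8)(x^2 + 10x + 3), pattern 2+2+1+1; mod 43: f = (x^3 + 22x^2 + 20x + 21)(x^3 + 27x^2 + 6x + 25), pattern 3+3; mod 61: f = (x^2 + 34x + 5)(x^2 + 45x + 56)(x^2 + 49x + 46), pattern 2+2+2. No other pattern occurs in this range, so the set of observed cycle types is {6, 5+1, 4+1+1, 2+2+1+1, 3+3, 2+2+2}. The candidates containing elements of all these cycle types are PGL(2,5) (6T14) of order 120, S_6 (6T16) of order 720; the others are excluded. The observed types are precisely the cycle types that occur in PGL(2,5) (6T14) (apart from the identity). Each of the other remaining candidates has further cycle types, and by the Chebotarev density theorem the matching factorization patterns would occur for a proportion of primes equal to their share of the group: S_6 (6T16) additionally contains elements of type 4+2, 3+2+1, 3+1+1+1, 2+1+1+1+1 (265 of its 720 elements, about 37% of primes). None of the 21 primes tested shows any such pattern (for each of these groups the chance of that is below 10^-4), which rules them out. Hence G = PGL(2,5) (6T14), of order 120. The Galois group PGL(2,5) (6T14) has order 120, so the splitting field has degree 120 over Q.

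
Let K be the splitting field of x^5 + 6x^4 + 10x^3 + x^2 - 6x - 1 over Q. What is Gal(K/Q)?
C_5 (order 5)

The polynomial f is an irreducible quintic over Q, so G = Gal(f/Q) is a transitive subgroup of S_5: one of C_5 (5T1, order 5), D_5 (5T2, order 10), F_20 (5T3, order 20), A_5 (5T4, order 60) or S_5 (5T5, order 120). The discriminant of f is 14641 = 121^2, a perfect square, so G is contained in A_5. The transitive groups of degree 5 contained in A_5 are: C_5 (5T1, order 5), D_5 (5T2, order 10), A_5 (5T4, order 60). By Dedekind's theorem, for a prime p not dividing disc(f) the degrees of the irreducible factors of f mod p form the cycle type of an element of G. Factoring f modulo the 14 such primes p <= 47 (skipping 11, which divides the discriminant), each new pattern first appears at: mod 2: f = (x^5 + x^2 + 1), pattern 5; mod 23: f = (x + 10)(x + 13)(x + 14)(x + 18)(x + 20), pattern 1+1+1+1+1. No other pattern occurs in this range, so the set of observed cycle types is {5, 1+1+1+1+1}. The candidates containing elements of all these cycle types are C_5 (5T1) of order 5, D_5 (5T2) of order 10, A_5 (5T4) of order 60; the others are excluded. The observed types are precisely the cycle types that occur in C_5 (5T1). Each of the other remaining candidates has further cycle types, and by the Chebotarev density theorem the matching factorization patterns would occur for a proportion of primes equal to their share of the group: D_5 (5T2) additionally contains elements of type 2+2+1 (5 of its 10 elements, about 50% of primes); A_5 (5T4) additionally contains elements of type 3+1+1, 2+2+1 (35 of its 60 elements, about 58% of primes). None of the 14 primes tested shows any such pattern (for each of these groups the chance of that is below 10^-4), which rules them out. Hence G = C_5 (5T1), of order 5.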